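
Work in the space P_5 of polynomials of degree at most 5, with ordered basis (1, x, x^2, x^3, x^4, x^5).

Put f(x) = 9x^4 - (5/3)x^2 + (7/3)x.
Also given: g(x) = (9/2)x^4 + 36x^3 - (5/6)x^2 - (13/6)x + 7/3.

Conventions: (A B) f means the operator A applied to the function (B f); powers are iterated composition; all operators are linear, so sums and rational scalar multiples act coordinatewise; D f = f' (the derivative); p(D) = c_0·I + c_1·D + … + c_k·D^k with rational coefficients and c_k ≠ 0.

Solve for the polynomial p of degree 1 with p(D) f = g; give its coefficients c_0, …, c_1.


p(D) = (1/2)·I + D, i.e. c_0 = 1/2, c_1 = 1

D^0 f = 9x^4 - (5/3)x^2 + (7/3)x
D^1 f = 36x^3 - (10/3)x + 7/3
matching coefficients of g against c_0 f + c_1 Df + … from the top degree down determines the c_i
solution: c_0 = 1/2, c_1 = 1


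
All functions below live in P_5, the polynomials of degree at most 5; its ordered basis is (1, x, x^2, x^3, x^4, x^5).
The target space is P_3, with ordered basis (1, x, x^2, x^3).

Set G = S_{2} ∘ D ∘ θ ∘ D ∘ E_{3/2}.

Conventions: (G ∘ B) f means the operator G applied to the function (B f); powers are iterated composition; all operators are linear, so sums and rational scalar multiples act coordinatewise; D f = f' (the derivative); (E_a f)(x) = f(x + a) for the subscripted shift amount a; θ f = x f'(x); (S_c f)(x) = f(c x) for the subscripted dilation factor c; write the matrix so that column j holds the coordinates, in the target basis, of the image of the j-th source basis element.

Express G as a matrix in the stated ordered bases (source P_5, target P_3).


image of 1: 0
image of x: 0
image of x^2: 2
image of x^3: 24x + 9
image of x^4: 144x^2 + 144x + 27
image of x^5: 640x^3 + 1080x^2 + 540x + 135/2
each image's coordinates form column j of the matrix

the matrix is [[0, 0, 2, 9, 27, 135/2]; [0, 0, 0, 24, 144, 540]; [0, 0, 0, 0, 144, 1080]; [0, 0, 0, 0, 0, 640]] (rows listed top to bottom)


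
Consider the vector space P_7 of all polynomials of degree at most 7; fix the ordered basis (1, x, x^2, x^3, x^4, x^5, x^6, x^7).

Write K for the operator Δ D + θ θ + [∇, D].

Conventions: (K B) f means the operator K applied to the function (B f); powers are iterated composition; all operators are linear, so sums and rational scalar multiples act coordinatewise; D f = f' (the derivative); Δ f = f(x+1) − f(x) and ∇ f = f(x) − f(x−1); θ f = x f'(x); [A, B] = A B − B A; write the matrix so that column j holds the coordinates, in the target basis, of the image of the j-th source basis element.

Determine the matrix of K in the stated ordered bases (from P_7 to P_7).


image of 1: 0
image of x: x
image of x^2: 4x^2 + 2
image of x^3: 9x^3 + 6x + 3
image of x^4: 16x^4 + 12x^2 + 12x + 4
image of x^5: 25x^5 + 20x^3 + 30x^2 + 20x + 5
image of x^6: 36x^6 + 30x^4 + 60x^3 + 60x^2 + 30x + 6
image of x^7: 49x^7 + 42x^5 + 105x^4 + 140x^3 + 105x^2 + 42x + 7
each image's coordinates form column j of the matrix

the matrix is [[0, 0, 2, 3, 4, 5, 6, 7]; [0, 1, 0, 6, 12, 20, 30, 42]; [0, 0, 4, 0, 12, 30, 60, 105]; [0, 0, 0, 9, 0, 20, 60, 140]; [0, 0, 0, 0, 16, 0, 30, 105]; [0, 0, 0, 0, 0, 25, 0, 42]; [0, 0, 0, 0, 0, 0, 36, 0]; [0, 0, 0, 0, 0, 0, 0, 49]] (rows listed top to bottom)


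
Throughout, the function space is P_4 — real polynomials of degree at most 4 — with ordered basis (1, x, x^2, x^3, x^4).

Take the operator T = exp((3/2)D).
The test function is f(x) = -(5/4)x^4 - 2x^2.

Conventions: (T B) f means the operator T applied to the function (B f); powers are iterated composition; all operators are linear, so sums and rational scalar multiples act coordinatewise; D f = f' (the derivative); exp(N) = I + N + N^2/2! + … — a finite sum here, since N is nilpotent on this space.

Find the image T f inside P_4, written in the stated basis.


order-1 term: -(15/2)x^3 - 6x
order-2 term: -(135/8)x^2 - 9/2
order-3 term: -(135/8)x
order-4 term: -405/64
the series for exp((3/2)D) f terminates at order 4
exp((3/2)D) f = -(5/4)x^4 - (15/2)x^3 - (151/8)x^2 - (183/8)x - 693/64

the result is g(x) = -(5/4)x^4 - (15/2)x^3 - (151/8)x^2 - (183/8)x - 693/64


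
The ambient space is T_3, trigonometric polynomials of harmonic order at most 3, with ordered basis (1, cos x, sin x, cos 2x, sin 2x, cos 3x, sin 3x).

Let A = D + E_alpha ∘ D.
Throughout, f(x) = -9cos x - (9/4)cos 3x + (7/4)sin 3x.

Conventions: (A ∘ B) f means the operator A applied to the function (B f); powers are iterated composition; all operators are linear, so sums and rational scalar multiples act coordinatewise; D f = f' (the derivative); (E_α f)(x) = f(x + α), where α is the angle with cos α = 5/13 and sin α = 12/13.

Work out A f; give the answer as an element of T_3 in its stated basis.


D f = 9sin x + (21/4)cos 3x + (27/4)sin 3x
D f = 9sin x + (21/4)cos 3x + (27/4)sin 3x
E_alpha D f = (108/13)cos x + (45/13)sin x - (5007/676)cos 3x - (2889/676)sin 3x
(D + E_alpha ∘ D) f = (108/13)cos x + (162/13)sin x - (729/338)cos 3x + (837/338)sin 3x

the result is g(x) = (108/13)cos x + (162/13)sin x - (729/338)cos 3x + (837/338)sin 3x


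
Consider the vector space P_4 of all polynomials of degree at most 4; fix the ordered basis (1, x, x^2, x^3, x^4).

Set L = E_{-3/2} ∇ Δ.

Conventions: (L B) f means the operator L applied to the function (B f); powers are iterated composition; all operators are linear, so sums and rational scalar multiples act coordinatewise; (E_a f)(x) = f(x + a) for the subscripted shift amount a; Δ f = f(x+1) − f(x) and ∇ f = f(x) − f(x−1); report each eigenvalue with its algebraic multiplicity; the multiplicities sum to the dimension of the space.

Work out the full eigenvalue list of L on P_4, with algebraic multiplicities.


image of 1: 0
image of x: 0
image of x^2: 2
image of x^3: 6x - 9
image of x^4: 12x^2 - 36x + 29
the matrix is upper triangular; its diagonal is (0, 0, 0, 0, 0)
for a triangular matrix the eigenvalues are the diagonal entries, with algebraic multiplicity their repetition count

λ = 0 (multiplicity 5)


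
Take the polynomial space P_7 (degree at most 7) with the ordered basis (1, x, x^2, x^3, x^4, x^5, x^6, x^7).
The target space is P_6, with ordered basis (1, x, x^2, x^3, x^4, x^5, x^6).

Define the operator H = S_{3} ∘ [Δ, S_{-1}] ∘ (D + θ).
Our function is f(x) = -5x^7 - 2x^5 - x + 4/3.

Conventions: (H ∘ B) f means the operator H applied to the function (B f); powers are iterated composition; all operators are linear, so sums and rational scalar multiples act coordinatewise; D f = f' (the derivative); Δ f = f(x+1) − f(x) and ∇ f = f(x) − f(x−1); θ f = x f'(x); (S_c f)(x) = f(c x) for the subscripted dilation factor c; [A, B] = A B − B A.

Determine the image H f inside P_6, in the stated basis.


D f = -35x^6 - 10x^4 - 1
θ f = -35x^7 - 10x^5 - x
(D + θ) f = -35x^7 - 35x^6 - 10x^5 - 10x^4 - x - 1
S_{-1} (D + θ) f = 35x^7 - 35x^6 + 10x^5 - 10x^4 + x - 1
Δ S_{-1} (D + θ) f = 245x^6 + 525x^5 + 750x^4 + 585x^3 + 250x^2 + 45x + 1
Δ (D + θ) f = -245x^6 - 945x^5 - 1800x^4 - 2065x^3 - 1420x^2 - 545x - 91
S_{-1} Δ (D + θ) f = -245x^6 + 945x^5 - 1800x^4 + 2065x^3 - 1420x^2 + 545x - 91
[Δ, S_{-1}] (D + θ) f = 490x^6 - 420x^5 + 2550x^4 - 1480x^3 + 1670x^2 - 500x + 92
S_{3} [Δ, S_{-1}] (D + θ) f = 357210x^6 - 102060x^5 + 206550x^4 - 39960x^3 + 15030x^2 - 1500x + 92

g(x) = 357210x^6 - 102060x^5 + 206550x^4 - 39960x^3 + 15030x^2 - 1500x + 92


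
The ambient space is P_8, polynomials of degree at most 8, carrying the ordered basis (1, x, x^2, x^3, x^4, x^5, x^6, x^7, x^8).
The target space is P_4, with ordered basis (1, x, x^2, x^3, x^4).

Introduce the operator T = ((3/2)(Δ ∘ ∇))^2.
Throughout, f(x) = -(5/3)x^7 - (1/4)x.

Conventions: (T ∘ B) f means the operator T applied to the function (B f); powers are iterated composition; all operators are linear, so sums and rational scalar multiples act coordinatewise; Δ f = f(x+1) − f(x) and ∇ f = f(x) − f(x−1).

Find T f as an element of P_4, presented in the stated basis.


∇ f = -(35/3)x^6 + 35x^5 - (175/3)x^4 + (175/3)x^3 - 35x^2 + (35/3)x - 23/12
Δ ∇ f = -70x^5 - (350/3)x^3 - (70/3)x
((3/2)(Δ ∘ ∇)) f = -105x^5 - 175x^3 - 35x
∇ ((3/2)(Δ ∘ ∇)) f = -525x^4 + 1050x^3 - 1575x^2 + 1050x - 315
Δ ∇ ((3/2)(Δ ∘ ∇)) f = -2100x^3 - 2100x
((3/2)(Δ ∘ ∇)) ((3/2)(Δ ∘ ∇)) f = -3150x^3 - 3150x

the image equals g(x) = -3150x^3 - 3150x


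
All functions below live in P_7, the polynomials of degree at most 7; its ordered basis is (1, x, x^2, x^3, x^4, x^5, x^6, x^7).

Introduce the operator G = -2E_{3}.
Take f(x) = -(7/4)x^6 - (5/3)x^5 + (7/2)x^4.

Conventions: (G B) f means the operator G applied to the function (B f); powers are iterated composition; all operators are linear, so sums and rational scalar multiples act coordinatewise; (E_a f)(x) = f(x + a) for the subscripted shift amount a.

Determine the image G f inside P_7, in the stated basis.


E_{3} f = -(7/4)x^6 - (199/6)x^5 - (1031/4)x^4 - 1053x^3 - (9549/4)x^2 - (5697/2)x - 5589/4
(-2E_{3}) f = (7/2)x^6 + (199/3)x^5 + (1031/2)x^4 + 2106x^3 + (9549/2)x^2 + 5697x + 5589/2

g(x) = (7/2)x^6 + (199/3)x^5 + (1031/2)x^4 + 2106x^3 + (9549/2)x^2 + 5697x + 5589/2


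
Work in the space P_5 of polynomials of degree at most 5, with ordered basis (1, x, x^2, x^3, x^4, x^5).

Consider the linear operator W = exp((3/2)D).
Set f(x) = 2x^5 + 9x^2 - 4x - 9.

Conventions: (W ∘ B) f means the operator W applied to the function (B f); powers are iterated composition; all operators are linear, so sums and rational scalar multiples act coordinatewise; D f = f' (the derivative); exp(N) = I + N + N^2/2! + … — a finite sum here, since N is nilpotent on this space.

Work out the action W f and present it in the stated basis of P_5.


the result is g(x) = 2x^5 + 15x^4 + 45x^3 + (153/2)x^2 + (589/8)x + 327/16

order-1 term: 15x^4 + 27x - 6
order-2 term: 45x^3 + 81/4
order-3 term: (135/2)x^2
order-4 term: (405/8)x
order-5 term: 243/16
the series for exp((3/2)D) f terminates at order 5
exp((3/2)D) f = 2x^5 + 15x^4 + 45x^3 + (153/2)x^2 + (589/8)x + 327/16


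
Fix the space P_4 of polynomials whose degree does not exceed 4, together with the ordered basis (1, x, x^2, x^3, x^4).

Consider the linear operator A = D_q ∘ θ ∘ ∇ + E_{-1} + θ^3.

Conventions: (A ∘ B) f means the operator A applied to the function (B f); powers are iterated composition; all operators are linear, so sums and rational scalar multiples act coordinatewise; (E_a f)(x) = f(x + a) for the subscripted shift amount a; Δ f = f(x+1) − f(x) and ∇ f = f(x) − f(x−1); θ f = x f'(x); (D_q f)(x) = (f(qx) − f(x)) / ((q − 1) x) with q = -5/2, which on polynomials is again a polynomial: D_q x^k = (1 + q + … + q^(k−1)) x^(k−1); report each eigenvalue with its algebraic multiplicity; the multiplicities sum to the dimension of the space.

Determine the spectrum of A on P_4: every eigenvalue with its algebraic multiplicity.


λ = 1 (multiplicity 1), λ = 2 (multiplicity 1), λ = 9 (multiplicity 1), λ = 28 (multiplicity 1), λ = 65 (multiplicity 1)

image of 1: 1
image of x: 2x - 1
image of x^2: 9x^2 - 2x + 3
image of x^3: 28x^3 - 3x^2 - 6x - 4
image of x^4: 65x^4 - 4x^3 + 63x^2 + 14x + 5
the matrix is upper triangular; its diagonal is (1, 2, 9, 28, 65)
for a triangular matrix the eigenvalues are the diagonal entries, with algebraic multiplicity their repetition count


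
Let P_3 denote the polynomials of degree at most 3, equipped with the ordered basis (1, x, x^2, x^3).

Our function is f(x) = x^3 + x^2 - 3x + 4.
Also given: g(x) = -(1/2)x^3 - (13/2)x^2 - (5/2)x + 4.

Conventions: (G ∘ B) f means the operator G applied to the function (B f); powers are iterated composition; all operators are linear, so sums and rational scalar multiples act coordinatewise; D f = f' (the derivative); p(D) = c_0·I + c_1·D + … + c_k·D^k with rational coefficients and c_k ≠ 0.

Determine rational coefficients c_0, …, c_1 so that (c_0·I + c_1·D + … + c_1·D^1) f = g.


c_0 = -1/2, c_1 = -2

D^0 f = x^3 + x^2 - 3x + 4
D^1 f = 3x^2 + 2x - 3
matching coefficients of g against c_0 f + c_1 Df + … from the top degree down determines the c_i
solution: c_0 = -1/2, c_1 = -2


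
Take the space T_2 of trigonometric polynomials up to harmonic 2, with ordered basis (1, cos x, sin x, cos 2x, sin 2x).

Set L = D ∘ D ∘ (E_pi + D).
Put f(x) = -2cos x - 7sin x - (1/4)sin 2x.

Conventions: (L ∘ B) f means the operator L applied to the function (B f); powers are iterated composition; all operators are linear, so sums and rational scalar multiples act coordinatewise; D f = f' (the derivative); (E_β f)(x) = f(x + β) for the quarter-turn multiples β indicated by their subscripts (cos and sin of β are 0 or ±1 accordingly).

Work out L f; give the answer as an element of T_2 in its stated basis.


E_pi f = 2cos x + 7sin x - (1/4)sin 2x
D f = -7cos x + 2sin x - (1/2)cos 2x
(E_pi + D) f = -5cos x + 9sin x - (1/2)cos 2x - (1/4)sin 2x
D (E_pi + D) f = 9cos x + 5sin x - (1/2)cos 2x + sin 2x
D (D ∘ (E_pi + D)) f = 5cos x - 9sin x + 2cos 2x + sin 2x

the result is g(x) = 5cos x - 9sin x + 2cos 2x + sin 2x


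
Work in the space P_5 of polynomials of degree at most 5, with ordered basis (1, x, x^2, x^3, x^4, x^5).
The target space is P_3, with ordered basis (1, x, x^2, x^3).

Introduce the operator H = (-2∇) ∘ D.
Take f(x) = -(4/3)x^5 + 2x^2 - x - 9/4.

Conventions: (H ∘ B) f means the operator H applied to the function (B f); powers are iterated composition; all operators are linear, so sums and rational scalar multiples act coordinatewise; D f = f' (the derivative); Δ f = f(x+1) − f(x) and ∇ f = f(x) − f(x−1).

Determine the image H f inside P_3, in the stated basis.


the image equals g(x) = (160/3)x^3 - 80x^2 + (160/3)x - 64/3

D f = -(20/3)x^4 + 4x - 1
∇ D f = -(80/3)x^3 + 40x^2 - (80/3)x + 32/3
(-2∇) D f = (160/3)x^3 - 80x^2 + (160/3)x - 64/3


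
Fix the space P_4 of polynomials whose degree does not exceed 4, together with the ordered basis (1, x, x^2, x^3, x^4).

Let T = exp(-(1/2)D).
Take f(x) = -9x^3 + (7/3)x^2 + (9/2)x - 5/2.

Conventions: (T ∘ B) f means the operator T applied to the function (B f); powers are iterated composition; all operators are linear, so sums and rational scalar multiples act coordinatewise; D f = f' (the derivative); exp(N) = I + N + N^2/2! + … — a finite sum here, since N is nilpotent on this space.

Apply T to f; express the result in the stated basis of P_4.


the result is g(x) = -9x^3 + (95/6)x^2 - (55/12)x - 73/24

order-1 term: (27/2)x^2 - (7/3)x - 9/4
order-2 term: -(27/4)x + 7/12
order-3 term: 9/8
the series for exp(-(1/2)D) f terminates at order 3
exp(-(1/2)D) f = -9x^3 + (95/6)x^2 - (55/12)x - 73/24


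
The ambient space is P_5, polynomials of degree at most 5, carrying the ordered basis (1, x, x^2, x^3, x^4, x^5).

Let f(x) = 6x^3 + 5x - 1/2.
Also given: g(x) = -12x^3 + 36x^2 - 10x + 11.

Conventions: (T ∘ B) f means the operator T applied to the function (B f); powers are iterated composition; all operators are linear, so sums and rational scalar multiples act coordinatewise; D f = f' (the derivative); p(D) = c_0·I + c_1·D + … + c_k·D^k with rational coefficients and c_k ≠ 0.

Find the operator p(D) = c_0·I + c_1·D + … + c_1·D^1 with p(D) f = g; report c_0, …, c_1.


D^0 f = 6x^3 + 5x - 1/2
D^1 f = 18x^2 + 5
matching coefficients of g against c_0 f + c_1 Df + … from the top degree down determines the c_i
solution: c_0 = -2, c_1 = 2

c_0 = -2, c_1 = 2


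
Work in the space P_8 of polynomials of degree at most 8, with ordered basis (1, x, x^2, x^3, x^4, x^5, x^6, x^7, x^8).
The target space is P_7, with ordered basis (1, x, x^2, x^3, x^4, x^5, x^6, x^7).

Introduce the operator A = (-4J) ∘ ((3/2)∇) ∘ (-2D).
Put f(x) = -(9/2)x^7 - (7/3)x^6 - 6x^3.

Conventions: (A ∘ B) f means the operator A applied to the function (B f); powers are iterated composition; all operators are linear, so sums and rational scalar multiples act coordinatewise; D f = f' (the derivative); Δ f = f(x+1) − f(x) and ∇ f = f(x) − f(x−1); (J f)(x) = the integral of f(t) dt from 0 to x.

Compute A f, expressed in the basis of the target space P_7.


D f = -(63/2)x^6 - 14x^5 - 18x^2
(-2D) f = 63x^6 + 28x^5 + 36x^2
∇ (-2D) f = 378x^5 - 805x^4 + 980x^3 - 665x^2 + 310x - 71
((3/2)∇) (-2D) f = 567x^5 - (2415/2)x^4 + 1470x^3 - (1995/2)x^2 + 465x - 213/2
J ((3/2)∇) (-2D) f = (189/2)x^6 - (483/2)x^5 + (735/2)x^4 - (665/2)x^3 + (465/2)x^2 - (213/2)x
(-4J) ((3/2)∇) (-2D) f = -378x^6 + 966x^5 - 1470x^4 + 1330x^3 - 930x^2 + 426x

g(x) = -378x^6 + 966x^5 - 1470x^4 + 1330x^3 - 930x^2 + 426x


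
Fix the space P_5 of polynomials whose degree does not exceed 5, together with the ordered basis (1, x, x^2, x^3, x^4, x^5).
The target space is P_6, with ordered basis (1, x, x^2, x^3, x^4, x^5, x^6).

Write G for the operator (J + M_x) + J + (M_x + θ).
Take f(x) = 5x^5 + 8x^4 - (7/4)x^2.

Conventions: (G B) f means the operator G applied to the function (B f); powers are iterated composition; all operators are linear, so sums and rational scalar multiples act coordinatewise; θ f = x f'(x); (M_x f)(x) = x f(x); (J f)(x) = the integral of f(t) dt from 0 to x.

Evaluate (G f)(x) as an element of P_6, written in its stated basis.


the image equals g(x) = (35/3)x^6 + (221/5)x^5 + 32x^4 - (14/3)x^3 - (7/2)x^2

J f = (5/6)x^6 + (8/5)x^5 - (7/12)x^3
M_x f = 5x^6 + 8x^5 - (7/4)x^3
(J + M_x) f = (35/6)x^6 + (48/5)x^5 - (7/3)x^3
J f = (5/6)x^6 + (8/5)x^5 - (7/12)x^3
M_x f = 5x^6 + 8x^5 - (7/4)x^3
θ f = 25x^5 + 32x^4 - (7/2)x^2
(M_x + θ) f = 5x^6 + 33x^5 + 32x^4 - (7/4)x^3 - (7/2)x^2
((J + M_x) + J + (M_x + θ)) f = (35/3)x^6 + (221/5)x^5 + 32x^4 - (14/3)x^3 - (7/2)x^2


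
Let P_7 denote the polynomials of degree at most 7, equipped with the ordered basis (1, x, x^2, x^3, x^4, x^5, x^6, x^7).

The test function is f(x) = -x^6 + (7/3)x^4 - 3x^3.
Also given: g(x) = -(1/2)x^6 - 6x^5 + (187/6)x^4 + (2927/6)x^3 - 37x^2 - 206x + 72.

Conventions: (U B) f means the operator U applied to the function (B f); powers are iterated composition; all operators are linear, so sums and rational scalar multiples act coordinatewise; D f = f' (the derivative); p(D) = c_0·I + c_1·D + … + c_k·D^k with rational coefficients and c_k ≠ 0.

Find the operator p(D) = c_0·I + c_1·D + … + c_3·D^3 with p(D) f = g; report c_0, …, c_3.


p(D) = (1/2)·I + D − D^2 − 4·D^3, i.e. c_0 = 1/2, c_1 = 1, c_2 = -1, c_3 = -4

D^0 f = -x^6 + (7/3)x^4 - 3x^3
D^1 f = -6x^5 + (28/3)x^3 - 9x^2
D^2 f = -30x^4 + 28x^2 - 18x
D^3 f = -120x^3 + 56x - 18
matching coefficients of g against c_0 f + c_1 Df + … from the top degree down determines the c_i
solution: c_0 = 1/2, c_1 = 1, c_2 = -1, c_3 = -4


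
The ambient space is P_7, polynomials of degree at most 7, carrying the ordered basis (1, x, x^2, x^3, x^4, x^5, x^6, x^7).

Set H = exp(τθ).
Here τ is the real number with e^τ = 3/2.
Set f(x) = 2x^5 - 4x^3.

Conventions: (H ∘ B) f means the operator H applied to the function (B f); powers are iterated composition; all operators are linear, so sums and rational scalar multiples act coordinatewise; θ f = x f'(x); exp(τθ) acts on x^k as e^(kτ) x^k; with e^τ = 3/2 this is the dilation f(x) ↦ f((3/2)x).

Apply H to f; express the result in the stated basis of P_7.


exp(τθ) x^k = e^(kτ) x^k; with e^τ = 3/2 this sends x^k to (3/2)^k x^k
x^3 ↦ 27/8 x^3
x^5 ↦ 243/32 x^5
applying this coordinatewise to f: exp(τθ) f = (243/16)x^5 - (27/2)x^3

the result is g(x) = (243/16)x^5 - (27/2)x^3


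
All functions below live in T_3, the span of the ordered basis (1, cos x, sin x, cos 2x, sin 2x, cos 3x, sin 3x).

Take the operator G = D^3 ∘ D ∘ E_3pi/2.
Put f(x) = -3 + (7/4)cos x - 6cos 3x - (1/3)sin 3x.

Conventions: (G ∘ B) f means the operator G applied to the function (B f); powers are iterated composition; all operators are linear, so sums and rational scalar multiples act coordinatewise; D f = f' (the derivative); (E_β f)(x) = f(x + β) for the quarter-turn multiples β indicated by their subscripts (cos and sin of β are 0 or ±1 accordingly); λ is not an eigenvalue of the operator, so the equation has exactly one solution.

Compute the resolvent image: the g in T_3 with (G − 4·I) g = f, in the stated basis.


the result is g(x) = 3/4 - (7/17)cos x - (7/68)sin x + (51/6577)cos 3x - (1454/19731)sin 3x

write g with unknown coordinates in the stated basis and equate coefficients in (G − 4·I) g = f
solving from the highest basis element down gives g = 3/4 - (7/17)cos x - (7/68)sin x + (51/6577)cos 3x - (1454/19731)sin 3x
check: G g = (7/68)cos x - (7/17)sin x - (39258/6577)cos 3x - (4131/6577)sin 3x
so G g − 4·g = -3 + (7/4)cos x - 6cos 3x - (1/3)sin 3x = f ✓


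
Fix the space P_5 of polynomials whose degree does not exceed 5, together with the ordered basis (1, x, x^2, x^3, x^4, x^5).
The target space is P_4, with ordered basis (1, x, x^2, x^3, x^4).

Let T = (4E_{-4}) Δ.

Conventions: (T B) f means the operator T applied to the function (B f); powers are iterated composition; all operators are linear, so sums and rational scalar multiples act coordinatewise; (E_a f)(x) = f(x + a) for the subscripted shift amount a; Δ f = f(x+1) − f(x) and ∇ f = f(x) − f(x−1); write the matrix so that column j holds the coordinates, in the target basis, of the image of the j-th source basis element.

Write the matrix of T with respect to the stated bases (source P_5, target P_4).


the matrix is [[0, 4, -28, 148, -700, 3124]; [0, 0, 8, -84, 592, -3500]; [0, 0, 0, 12, -168, 1480]; [0, 0, 0, 0, 16, -280]; [0, 0, 0, 0, 0, 20]] (rows listed top to bottom)

image of 1: 0
image of x: 4
image of x^2: 8x - 28
image of x^3: 12x^2 - 84x + 148
image of x^4: 16x^3 - 168x^2 + 592x - 700
image of x^5: 20x^4 - 280x^3 + 1480x^2 - 3500x + 3124
each image's coordinates form column j of the matrix


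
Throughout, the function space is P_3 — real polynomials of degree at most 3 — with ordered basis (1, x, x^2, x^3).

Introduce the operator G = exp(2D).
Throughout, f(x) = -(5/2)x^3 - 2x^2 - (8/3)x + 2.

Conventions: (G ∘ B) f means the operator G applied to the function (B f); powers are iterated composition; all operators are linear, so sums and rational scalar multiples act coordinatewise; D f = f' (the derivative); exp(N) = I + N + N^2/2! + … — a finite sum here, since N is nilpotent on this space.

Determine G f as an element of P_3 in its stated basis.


the image equals g(x) = -(5/2)x^3 - 17x^2 - (122/3)x - 94/3

order-1 term: -15x^2 - 8x - 16/3
order-2 term: -30x - 8
order-3 term: -20
the series for exp(2D) f terminates at order 3
exp(2D) f = -(5/2)x^3 - 17x^2 - (122/3)x - 94/3


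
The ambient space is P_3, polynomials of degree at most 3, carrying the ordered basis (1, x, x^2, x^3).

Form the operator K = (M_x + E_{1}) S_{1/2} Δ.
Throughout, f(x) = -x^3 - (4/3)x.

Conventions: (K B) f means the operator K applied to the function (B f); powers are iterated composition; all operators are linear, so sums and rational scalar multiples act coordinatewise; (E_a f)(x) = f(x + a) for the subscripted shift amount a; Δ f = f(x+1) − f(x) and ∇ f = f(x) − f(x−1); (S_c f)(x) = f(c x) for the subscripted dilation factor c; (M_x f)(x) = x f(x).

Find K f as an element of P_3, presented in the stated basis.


Δ f = -3x^2 - 3x - 7/3
S_{1/2} Δ f = -(3/4)x^2 - (3/2)x - 7/3
M_x (S_{1/2} Δ) f = -(3/4)x^3 - (3/2)x^2 - (7/3)x
E_{1} (S_{1/2} Δ) f = -(3/4)x^2 - 3x - 55/12
(M_x + E_{1}) (S_{1/2} Δ) f = -(3/4)x^3 - (9/4)x^2 - (16/3)x - 55/12

g(x) = -(3/4)x^3 - (9/4)x^2 - (16/3)x - 55/12


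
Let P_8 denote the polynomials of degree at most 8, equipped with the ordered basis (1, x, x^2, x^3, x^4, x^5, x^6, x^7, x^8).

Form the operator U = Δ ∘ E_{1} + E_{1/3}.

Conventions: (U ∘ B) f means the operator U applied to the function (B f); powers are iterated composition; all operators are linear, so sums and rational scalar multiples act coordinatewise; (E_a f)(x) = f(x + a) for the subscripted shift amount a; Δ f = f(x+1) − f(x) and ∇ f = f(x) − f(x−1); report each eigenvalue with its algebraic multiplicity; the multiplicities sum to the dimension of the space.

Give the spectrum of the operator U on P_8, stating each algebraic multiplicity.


λ = 1 (multiplicity 9)

image of 1: 1
image of x: x + 4/3
image of x^2: x^2 + (8/3)x + 28/9
image of x^3: x^3 + 4x^2 + (28/3)x + 190/27
image of x^4: x^4 + (16/3)x^3 + (56/3)x^2 + (760/27)x + 1216/81
image of x^5: x^5 + (20/3)x^4 + (280/9)x^3 + (1900/27)x^2 + (6080/81)x + 7534/243
image of x^6: x^6 + 8x^5 + (140/3)x^4 + (3800/27)x^3 + (6080/27)x^2 + (15068/81)x + 45928/729
image of x^7: x^7 + (28/3)x^6 + (196/3)x^5 + (6650/27)x^4 + (42560/81)x^3 + (52738/81)x^2 + (321496/729)x + 277750/2187
image of x^8: x^8 + (32/3)x^7 + (784/9)x^6 + (10640/27)x^5 + (85120/81)x^4 + (421904/243)x^3 + (1285984/729)x^2 + (2222000/2187)x + 1673056/6561
the matrix is upper triangular; its diagonal is (1, 1, 1, 1, 1, 1, 1, 1, 1)
for a triangular matrix the eigenvalues are the diagonal entries, with algebraic multiplicity their repetition count


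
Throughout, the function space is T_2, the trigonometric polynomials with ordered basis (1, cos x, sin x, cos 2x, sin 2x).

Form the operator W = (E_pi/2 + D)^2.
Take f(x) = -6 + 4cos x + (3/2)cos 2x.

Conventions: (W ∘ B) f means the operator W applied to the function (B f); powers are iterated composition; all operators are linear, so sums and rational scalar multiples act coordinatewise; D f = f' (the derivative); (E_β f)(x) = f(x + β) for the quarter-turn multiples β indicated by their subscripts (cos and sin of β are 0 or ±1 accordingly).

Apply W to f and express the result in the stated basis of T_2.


E_pi/2 f = -6 - 4sin x - (3/2)cos 2x
D f = -4sin x - 3sin 2x
(E_pi/2 + D) f = -6 - 8sin x - (3/2)cos 2x - 3sin 2x
E_pi/2 (E_pi/2 + D) f = -6 - 8cos x + (3/2)cos 2x + 3sin 2x
D (E_pi/2 + D) f = -8cos x - 6cos 2x + 3sin 2x
(E_pi/2 + D) (E_pi/2 + D) f = -6 - 16cos x - (9/2)cos 2x + 6sin 2x

the result is g(x) = -6 - 16cos x - (9/2)cos 2x + 6sin 2x


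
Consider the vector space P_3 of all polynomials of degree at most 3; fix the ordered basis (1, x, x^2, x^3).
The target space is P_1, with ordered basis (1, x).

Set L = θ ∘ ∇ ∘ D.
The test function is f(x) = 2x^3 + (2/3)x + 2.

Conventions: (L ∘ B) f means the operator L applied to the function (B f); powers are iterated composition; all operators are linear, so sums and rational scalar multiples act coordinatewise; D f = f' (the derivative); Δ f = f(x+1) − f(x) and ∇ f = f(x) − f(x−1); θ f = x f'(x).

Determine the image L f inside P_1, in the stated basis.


the image equals g(x) = 12x

D f = 6x^2 + 2/3
∇ D f = 12x - 6
θ ∇ D f = 12x


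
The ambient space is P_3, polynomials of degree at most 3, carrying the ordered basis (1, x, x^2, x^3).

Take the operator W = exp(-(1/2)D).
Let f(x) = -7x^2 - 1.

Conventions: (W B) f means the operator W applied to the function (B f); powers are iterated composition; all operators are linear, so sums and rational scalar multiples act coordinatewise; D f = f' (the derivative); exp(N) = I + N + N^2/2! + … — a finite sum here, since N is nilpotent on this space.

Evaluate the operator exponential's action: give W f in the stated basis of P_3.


the image equals g(x) = -7x^2 + 7x - 11/4

order-1 term: 7x
order-2 term: -7/4
the series for exp(-(1/2)D) f terminates at order 2
exp(-(1/2)D) f = -7x^2 + 7x - 11/4


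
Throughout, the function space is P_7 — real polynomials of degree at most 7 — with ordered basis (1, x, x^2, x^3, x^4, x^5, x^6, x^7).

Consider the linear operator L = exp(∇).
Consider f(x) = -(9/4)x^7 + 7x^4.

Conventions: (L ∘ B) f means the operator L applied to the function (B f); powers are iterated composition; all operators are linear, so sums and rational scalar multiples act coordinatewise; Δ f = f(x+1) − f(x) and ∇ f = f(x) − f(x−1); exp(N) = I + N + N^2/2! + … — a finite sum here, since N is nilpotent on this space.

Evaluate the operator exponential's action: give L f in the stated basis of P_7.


order-1 term: -(63/4)x^6 + (189/4)x^5 - (315/4)x^4 + (427/4)x^3 - (357/4)x^2 + (175/4)x - 37/4
order-2 term: -(189/4)x^5 + (945/4)x^4 - (2205/4)x^3 + (3003/4)x^2 - (2289/4)x + 763/4
order-3 term: -(315/4)x^4 + (945/2)x^3 - (4725/4)x^2 + (2891/2)x - 2877/4
order-4 term: -(315/4)x^3 + (945/2)x^2 - (4095/4)x + 1589/2
order-5 term: -(189/4)x^2 + (945/4)x - 315
order-6 term: -(63/4)x + 189/4
order-7 term: -9/4
the series for exp(∇) f terminates at order 7
exp(∇) f = -(9/4)x^7 - (63/4)x^6 + (343/4)x^4 - (203/4)x^3 - (189/2)x^2 + (455/4)x - 53/4

g(x) = -(9/4)x^7 - (63/4)x^6 + (343/4)x^4 - (203/4)x^3 - (189/2)x^2 + (455/4)x - 53/4


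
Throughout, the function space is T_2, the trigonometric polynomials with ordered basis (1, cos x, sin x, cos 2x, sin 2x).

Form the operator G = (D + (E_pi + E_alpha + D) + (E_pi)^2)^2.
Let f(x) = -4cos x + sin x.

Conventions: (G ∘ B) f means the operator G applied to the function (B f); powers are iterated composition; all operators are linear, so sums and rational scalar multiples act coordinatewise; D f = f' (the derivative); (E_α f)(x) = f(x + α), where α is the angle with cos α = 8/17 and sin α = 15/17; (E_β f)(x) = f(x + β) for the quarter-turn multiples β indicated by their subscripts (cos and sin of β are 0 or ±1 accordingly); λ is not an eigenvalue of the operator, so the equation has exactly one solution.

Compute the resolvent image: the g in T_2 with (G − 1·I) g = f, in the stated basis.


write g with unknown coordinates in the stated basis and equate coefficients in (G − 1·I) g = f
solving from the highest basis element down gives g = (2430/6497)cos x - (2881/12994)sin x
check: G g = -(23558/6497)cos x + (10113/12994)sin x
so G g − 1·g = -4cos x + sin x = f ✓

the result is g(x) = (2430/6497)cos x - (2881/12994)sin x


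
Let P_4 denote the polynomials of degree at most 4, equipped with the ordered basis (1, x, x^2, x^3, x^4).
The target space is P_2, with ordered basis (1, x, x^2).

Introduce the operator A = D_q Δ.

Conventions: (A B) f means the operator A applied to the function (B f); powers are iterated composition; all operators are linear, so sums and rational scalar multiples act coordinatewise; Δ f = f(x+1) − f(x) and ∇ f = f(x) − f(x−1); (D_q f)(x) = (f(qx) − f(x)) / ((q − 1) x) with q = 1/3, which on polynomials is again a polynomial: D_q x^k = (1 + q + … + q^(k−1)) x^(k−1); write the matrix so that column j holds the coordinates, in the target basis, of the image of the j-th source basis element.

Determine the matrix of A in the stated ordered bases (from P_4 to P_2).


the matrix is [[0, 0, 2, 3, 4]; [0, 0, 0, 4, 8]; [0, 0, 0, 0, 52/9]] (rows listed top to bottom)

image of 1: 0
image of x: 0
image of x^2: 2
image of x^3: 4x + 3
image of x^4: (52/9)x^2 + 8x + 4
each image's coordinates form column j of the matrix


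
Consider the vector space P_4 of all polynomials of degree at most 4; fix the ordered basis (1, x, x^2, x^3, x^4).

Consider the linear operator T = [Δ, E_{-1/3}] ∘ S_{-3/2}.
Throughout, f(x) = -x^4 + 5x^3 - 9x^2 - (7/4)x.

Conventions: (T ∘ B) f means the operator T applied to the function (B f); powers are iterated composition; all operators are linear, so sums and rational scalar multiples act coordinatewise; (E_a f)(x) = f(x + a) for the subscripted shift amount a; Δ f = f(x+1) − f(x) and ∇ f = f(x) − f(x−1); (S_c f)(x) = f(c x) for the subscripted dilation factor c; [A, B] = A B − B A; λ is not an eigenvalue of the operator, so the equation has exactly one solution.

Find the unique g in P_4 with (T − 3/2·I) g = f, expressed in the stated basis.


the result is g(x) = (2/3)x^4 - (10/3)x^3 + 6x^2 + (7/6)x

write g with unknown coordinates in the stated basis and equate coefficients in (T − 3/2·I) g = f
solving from the highest basis element down gives g = (2/3)x^4 - (10/3)x^3 + 6x^2 + (7/6)x
check: T g = 0
so T g − 3/2·g = -x^4 + 5x^3 - 9x^2 - (7/4)x = f ✓


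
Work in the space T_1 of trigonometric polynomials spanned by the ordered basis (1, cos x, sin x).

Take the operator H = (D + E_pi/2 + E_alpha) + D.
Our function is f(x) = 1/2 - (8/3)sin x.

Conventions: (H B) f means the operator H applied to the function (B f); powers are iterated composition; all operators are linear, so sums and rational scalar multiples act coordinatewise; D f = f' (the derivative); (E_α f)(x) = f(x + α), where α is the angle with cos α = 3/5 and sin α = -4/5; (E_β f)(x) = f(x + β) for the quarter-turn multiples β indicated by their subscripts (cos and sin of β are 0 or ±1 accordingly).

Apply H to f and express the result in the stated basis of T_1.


D f = -(8/3)cos x
E_pi/2 f = 1/2 - (8/3)cos x
E_alpha f = 1/2 + (32/15)cos x - (8/5)sin x
(D + E_pi/2 + E_alpha) f = 1 - (16/5)cos x - (8/5)sin x
D f = -(8/3)cos x
((D + E_pi/2 + E_alpha) + D) f = 1 - (88/15)cos x - (8/5)sin x

the result is g(x) = 1 - (88/15)cos x - (8/5)sin x


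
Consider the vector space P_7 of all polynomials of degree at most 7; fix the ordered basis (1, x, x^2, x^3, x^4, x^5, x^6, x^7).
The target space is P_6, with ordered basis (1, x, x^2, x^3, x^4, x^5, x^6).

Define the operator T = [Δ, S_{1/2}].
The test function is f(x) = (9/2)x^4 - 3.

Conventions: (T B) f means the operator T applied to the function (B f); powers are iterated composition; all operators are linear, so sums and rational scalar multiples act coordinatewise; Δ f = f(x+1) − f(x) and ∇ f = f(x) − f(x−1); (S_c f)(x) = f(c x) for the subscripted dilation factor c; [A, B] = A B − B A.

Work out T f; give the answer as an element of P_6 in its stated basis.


g(x) = -(9/8)x^3 - (81/16)x^2 - (63/8)x - 135/32

S_{1/2} f = (9/32)x^4 - 3
Δ S_{1/2} f = (9/8)x^3 + (27/16)x^2 + (9/8)x + 9/32
Δ f = 18x^3 + 27x^2 + 18x + 9/2
S_{1/2} Δ f = (9/4)x^3 + (27/4)x^2 + 9x + 9/2
[Δ, S_{1/2}] f = -(9/8)x^3 - (81/16)x^2 - (63/8)x - 135/32


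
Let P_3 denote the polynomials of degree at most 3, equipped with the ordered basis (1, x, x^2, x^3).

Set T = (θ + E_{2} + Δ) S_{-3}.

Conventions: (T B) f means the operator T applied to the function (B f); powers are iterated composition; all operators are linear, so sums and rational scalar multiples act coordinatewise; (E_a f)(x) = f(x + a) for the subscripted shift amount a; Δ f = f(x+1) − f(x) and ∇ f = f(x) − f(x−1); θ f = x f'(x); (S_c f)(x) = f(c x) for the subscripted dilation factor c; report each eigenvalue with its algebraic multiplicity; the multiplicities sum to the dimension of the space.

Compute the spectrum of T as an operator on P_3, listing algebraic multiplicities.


image of 1: 1
image of x: -6x - 9
image of x^2: 27x^2 + 54x + 45
image of x^3: -108x^3 - 243x^2 - 405x - 243
the matrix is upper triangular; its diagonal is (1, -6, 27, -108)
for a triangular matrix the eigenvalues are the diagonal entries, with algebraic multiplicity their repetition count

λ = -108 (multiplicity 1), λ = -6 (multiplicity 1), λ = 1 (multiplicity 1), λ = 27 (multiplicity 1)


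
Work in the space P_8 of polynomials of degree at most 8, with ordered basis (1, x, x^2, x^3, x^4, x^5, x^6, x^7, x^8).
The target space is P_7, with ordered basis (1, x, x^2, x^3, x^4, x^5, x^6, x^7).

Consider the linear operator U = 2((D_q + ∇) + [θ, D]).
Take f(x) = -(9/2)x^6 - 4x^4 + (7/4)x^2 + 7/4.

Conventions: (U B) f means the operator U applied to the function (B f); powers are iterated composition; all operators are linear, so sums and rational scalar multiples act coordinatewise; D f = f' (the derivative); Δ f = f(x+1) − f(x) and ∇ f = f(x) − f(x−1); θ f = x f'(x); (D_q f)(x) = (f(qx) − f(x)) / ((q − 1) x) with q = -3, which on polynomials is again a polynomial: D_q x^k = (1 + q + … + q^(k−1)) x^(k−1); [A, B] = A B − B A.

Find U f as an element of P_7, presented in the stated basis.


D_q f = 819x^5 + 80x^3 - (7/2)x
∇ f = -27x^5 + (135/2)x^4 - 106x^3 + (183/2)x^2 - (79/2)x + 27/4
(D_q + ∇) f = 792x^5 + (135/2)x^4 - 26x^3 + (183/2)x^2 - 43x + 27/4
D f = -27x^5 - 16x^3 + (7/2)x
θ D f = -135x^5 - 48x^3 + (7/2)x
θ f = -27x^6 - 16x^4 + (7/2)x^2
D θ f = -162x^5 - 64x^3 + 7x
[θ, D] f = 27x^5 + 16x^3 - (7/2)x
((D_q + ∇) + [θ, D]) f = 819x^5 + (135/2)x^4 - 10x^3 + (183/2)x^2 - (93/2)x + 27/4
(2((D_q + ∇) + [θ, D])) f = 1638x^5 + 135x^4 - 20x^3 + 183x^2 - 93x + 27/2

the image equals g(x) = 1638x^5 + 135x^4 - 20x^3 + 183x^2 - 93x + 27/2


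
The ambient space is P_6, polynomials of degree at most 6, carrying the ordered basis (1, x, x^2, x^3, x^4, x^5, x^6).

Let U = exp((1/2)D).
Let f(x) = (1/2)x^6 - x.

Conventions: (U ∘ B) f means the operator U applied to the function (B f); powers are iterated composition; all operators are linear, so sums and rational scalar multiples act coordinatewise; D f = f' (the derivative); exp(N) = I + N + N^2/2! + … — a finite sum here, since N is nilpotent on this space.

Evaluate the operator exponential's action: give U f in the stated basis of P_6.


the image equals g(x) = (1/2)x^6 + (3/2)x^5 + (15/8)x^4 + (5/4)x^3 + (15/32)x^2 - (29/32)x - 63/128

order-1 term: (3/2)x^5 - 1/2
order-2 term: (15/8)x^4
order-3 term: (5/4)x^3
order-4 term: (15/32)x^2
order-5 term: (3/32)x
order-6 term: 1/128
the series for exp((1/2)D) f terminates at order 6
exp((1/2)D) f = (1/2)x^6 + (3/2)x^5 + (15/8)x^4 + (5/4)x^3 + (15/32)x^2 - (29/32)x - 63/128


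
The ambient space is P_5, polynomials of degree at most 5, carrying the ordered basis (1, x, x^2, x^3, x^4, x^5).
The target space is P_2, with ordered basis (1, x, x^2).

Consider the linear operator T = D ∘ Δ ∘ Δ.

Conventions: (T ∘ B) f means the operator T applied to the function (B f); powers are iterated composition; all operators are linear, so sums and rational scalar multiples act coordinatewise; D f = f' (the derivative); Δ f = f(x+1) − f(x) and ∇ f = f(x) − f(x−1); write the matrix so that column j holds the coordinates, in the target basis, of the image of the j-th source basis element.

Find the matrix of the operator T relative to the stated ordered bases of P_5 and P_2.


the matrix is [[0, 0, 0, 6, 24, 70]; [0, 0, 0, 0, 24, 120]; [0, 0, 0, 0, 0, 60]] (rows listed top to bottom)

image of 1: 0
image of x: 0
image of x^2: 0
image of x^3: 6
image of x^4: 24x + 24
image of x^5: 60x^2 + 120x + 70
each image's coordinates form column j of the matrix


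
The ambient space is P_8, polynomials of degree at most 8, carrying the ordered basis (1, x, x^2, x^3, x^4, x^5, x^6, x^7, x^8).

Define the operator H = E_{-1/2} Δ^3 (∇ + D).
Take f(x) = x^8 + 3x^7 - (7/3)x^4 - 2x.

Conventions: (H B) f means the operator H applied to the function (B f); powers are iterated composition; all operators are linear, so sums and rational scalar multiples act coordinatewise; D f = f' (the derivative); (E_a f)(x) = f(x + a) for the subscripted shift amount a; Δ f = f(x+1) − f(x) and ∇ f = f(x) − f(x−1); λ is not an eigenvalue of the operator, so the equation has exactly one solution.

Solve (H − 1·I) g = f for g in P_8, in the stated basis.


write g with unknown coordinates in the stated basis and equate coefficients in (H − 1·I) g = f
solving from the highest basis element down gives g = -x^8 - 3x^7 - (10073/3)x^4 - 15120x^3 - 29820x^2 - 29818x - 173075
check: H g = -3360x^4 - 15120x^3 - 29820x^2 - 29820x - 173075
so H g − 1·g = x^8 + 3x^7 - (7/3)x^4 - 2x = f ✓

g(x) = -x^8 - 3x^7 - (10073/3)x^4 - 15120x^3 - 29820x^2 - 29818x - 173075


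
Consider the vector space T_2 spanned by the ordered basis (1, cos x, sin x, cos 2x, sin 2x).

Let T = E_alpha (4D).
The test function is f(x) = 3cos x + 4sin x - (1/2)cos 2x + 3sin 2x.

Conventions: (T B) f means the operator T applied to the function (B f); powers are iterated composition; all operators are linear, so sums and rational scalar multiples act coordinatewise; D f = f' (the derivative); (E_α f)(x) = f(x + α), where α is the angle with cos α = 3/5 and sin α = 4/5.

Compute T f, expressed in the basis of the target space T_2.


D f = 4cos x - 3sin x + 6cos 2x + sin 2x
(4D) f = 16cos x - 12sin x + 24cos 2x + 4sin 2x
E_alpha (4D) f = -20sin x - (72/25)cos 2x - (604/25)sin 2x

g(x) = -20sin x - (72/25)cos 2x - (604/25)sin 2x
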